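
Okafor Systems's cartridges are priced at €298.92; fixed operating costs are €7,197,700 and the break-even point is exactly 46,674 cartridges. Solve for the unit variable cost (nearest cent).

€144.71

Contribution per unit must be FC / Q = €7,197,700 / 46,674 = €154.2122.
Variable cost per unit = €298.92 − €154.2122 = €144.71.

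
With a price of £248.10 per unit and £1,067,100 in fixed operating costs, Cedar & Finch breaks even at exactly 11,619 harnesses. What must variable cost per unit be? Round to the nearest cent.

£156.26

At break-even, FC = Q × (P − VC), so P − VC = £1,067,100 ÷ 11,619 = £91.8410.
Variable cost per unit = £248.10 − £91.8410 = £156.26.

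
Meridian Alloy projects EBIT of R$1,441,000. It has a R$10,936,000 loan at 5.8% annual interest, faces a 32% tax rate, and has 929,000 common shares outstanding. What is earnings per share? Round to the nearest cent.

Interest = R$634,288.00, so EBT = R$1,441,000 − R$634,288.00 = R$806,712.00.
After tax at 32%: net income = R$806,712.00 × 0.68 = R$548,564.16.
Per share: R$548,564.16 / 929,000 shares = R$0.59.

R$0.59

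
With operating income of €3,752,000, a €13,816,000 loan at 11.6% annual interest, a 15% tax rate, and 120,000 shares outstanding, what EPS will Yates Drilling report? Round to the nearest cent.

Interest = €1,602,656.00, so EBT = €3,752,000 − €1,602,656.00 = €2,149,344.00.
Net income = €2,149,344.00 × (1 − 0.15) = €1,826,942.40.
EPS = €1,826,942.40 ÷ 120,000 = €15.22.

€15.22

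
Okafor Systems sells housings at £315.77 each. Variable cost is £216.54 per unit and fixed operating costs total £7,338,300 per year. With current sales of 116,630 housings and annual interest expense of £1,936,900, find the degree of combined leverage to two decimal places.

Contribution at this volume is 116,630 × £99.23 = £11,573,194.90.
EBIT = £11,573,194.90 − £7,338,300 = £4,234,894.90. Interest = £1,936,900.00.
DOL = £11,573,194.90 ÷ £4,234,894.90 = 2.7328; DFL = £4,234,894.90 ÷ £2,297,994.90 = 1.8429.
Combined leverage = 2.7328 × 1.8429 = 5.0363.

5.04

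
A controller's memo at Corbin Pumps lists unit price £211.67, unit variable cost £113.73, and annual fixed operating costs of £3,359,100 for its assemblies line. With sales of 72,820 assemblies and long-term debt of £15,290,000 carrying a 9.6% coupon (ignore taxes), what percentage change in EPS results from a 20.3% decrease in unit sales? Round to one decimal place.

At 72,820 units, contribution = 72,820 × £97.94 = £7,131,990.80.
EBIT = £7,131,990.80 − £3,359,100 = £3,772,890.80.
Interest = £1,467,840.00, so EBIT − I = £2,305,050.80.
Degree of combined leverage = contribution ÷ (EBIT − I) = £7,131,990.80 ÷ £2,305,050.80 = 3.0941.
EPS therefore changes by 3.0941 × (-20.3%) = -62.8%.

-62.8%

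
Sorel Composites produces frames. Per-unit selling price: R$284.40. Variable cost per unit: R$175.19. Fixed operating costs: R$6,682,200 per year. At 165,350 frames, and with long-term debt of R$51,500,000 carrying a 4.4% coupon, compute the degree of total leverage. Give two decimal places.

Total contribution margin = 165,350 × R$109.21 = R$18,057,873.50.
Subtracting fixed costs: EBIT = R$18,057,873.50 − R$6,682,200 = R$11,375,673.50. Interest = R$2,266,000.00, so EBIT − I = R$9,109,673.50.
Degree of total leverage = total CM / (EBIT − interest) = R$18,057,873.50 / R$9,109,673.50 = 1.9823.

1.98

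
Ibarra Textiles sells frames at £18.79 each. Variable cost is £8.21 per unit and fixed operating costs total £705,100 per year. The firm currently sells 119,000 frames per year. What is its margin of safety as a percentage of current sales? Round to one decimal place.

44.0%

Each unit contributes £18.79 − £8.21 = £10.58. Break-even units = £705,100 ÷ £10.58 = 66,644.61; break-even revenue = 66,644.61 × £18.79 = £1,252,252.27.
Actual sales revenue = 119,000 × £18.79 = £2,236,010.00.
Margin of safety = (£2,236,010.00 − £1,252,252.27) ÷ £2,236,010.00 = 44.0%.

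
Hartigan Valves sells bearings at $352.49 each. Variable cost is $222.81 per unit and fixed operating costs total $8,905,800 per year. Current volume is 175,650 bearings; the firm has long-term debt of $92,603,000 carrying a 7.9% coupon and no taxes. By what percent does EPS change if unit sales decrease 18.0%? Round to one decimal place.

Contribution at this volume is 175,650 × $129.68 = $22,778,292.00.
Subtracting fixed costs: EBIT = $22,778,292.00 − $8,905,800 = $13,872,492.00.
After interest of $7,315,637.00, pre-tax earnings = $6,556,855.00.
DCL = total CM / (EBIT − I) = $22,778,292.00 / $6,556,855.00 = 3.4740.
%ΔEPS = DCL × %ΔSales = 3.4740 × -18.0% = -62.5%.

-62.5%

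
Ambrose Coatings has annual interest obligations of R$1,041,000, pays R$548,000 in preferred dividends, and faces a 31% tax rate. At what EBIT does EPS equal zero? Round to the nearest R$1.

Grossing the preferred dividend up to pre-tax terms: R$548,000 / (1 − 0.31) = R$794,202.90.
EPS = 0 when EBIT covers interest plus the pre-tax preferred burden: R$1,041,000 + R$794,202.90 = R$1,835,202.90.

R$1,835,203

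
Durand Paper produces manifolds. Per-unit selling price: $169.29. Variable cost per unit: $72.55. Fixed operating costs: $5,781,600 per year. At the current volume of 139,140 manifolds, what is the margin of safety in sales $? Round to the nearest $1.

Contribution margin per unit = $169.29 − $72.55 = $96.74. Break-even units = $5,781,600 ÷ $96.74 = 59,764.32; break-even revenue = 59,764.32 × $169.29 = $10,117,501.18.
Current sales = 139,140 × $169.29 = $23,555,010.60.
Margin of safety = $23,555,010.60 − $10,117,501.18 = $13,437,509.

$13,437,509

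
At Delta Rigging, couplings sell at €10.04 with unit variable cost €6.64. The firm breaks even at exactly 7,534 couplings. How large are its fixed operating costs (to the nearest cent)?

Contribution margin per unit = €10.04 − €6.64 = €3.40.
Since BE = FC / CM, FC = 7,534 × €3.40 = €25,615.60.

€25,615.60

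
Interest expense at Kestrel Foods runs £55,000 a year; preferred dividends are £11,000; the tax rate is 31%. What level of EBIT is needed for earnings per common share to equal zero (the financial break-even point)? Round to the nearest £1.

Preferred dividends are paid after tax, so their pre-tax equivalent is £11,000 ÷ (1 − 0.31) = £15,942.03.
EPS = 0 when EBIT covers interest plus the pre-tax preferred burden: £55,000 + £15,942.03 = £70,942.03.

£70,942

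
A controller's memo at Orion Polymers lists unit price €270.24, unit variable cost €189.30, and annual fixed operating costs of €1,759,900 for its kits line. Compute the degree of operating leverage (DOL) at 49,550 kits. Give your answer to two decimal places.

Total contribution margin = 49,550 × €80.94 = €4,010,577.00.
EBIT = €4,010,577.00 − €1,759,900 = €2,250,677.00.
Degree of operating leverage = €4,010,577.00 / €2,250,677.00 = 1.7819.

1.78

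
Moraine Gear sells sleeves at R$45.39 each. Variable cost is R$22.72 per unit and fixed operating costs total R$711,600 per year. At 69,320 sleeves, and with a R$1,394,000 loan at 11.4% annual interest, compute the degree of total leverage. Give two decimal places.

At 69,320 units, contribution = 69,320 × R$22.67 = R$1,571,484.40.
Subtracting fixed costs: EBIT = R$1,571,484.40 − R$711,600 = R$859,884.40. Interest = R$158,916.00, so EBIT − I = R$700,968.40.
Degree of total leverage = total CM / (EBIT − interest) = R$1,571,484.40 / R$700,968.40 = 2.2419.

2.24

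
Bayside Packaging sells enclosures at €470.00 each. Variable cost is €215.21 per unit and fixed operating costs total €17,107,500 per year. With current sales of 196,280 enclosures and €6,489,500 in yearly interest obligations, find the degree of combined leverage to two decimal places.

Total contribution margin = 196,280 × €254.79 = €50,010,181.20.
Operating income = contribution − fixed costs = €50,010,181.20 − €17,107,500 = €32,902,681.20. Interest = €6,489,500.00, so EBIT − I = €26,413,181.20.
DCL = contribution ÷ (EBIT − I) = €50,010,181.20 ÷ €26,413,181.20 = 1.8934.

1.89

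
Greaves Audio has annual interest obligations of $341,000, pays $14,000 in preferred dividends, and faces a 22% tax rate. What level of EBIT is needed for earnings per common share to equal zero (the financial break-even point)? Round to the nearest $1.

$358,949

Preferred dividends are paid after tax, so their pre-tax equivalent is $14,000 ÷ (1 − 0.22) = $17,948.72.
EPS = 0 when EBIT covers interest plus the pre-tax preferred burden: $341,000 + $17,948.72 = $358,948.72.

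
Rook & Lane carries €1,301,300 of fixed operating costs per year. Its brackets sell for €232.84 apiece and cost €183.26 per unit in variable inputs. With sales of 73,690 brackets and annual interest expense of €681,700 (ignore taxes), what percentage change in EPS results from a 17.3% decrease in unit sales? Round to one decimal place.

-37.8%

Contribution at this volume is 73,690 × €49.58 = €3,653,550.20.
EBIT = €3,653,550.20 − €1,301,300 = €2,352,250.20.
After interest of €681,700.00, pre-tax earnings = €1,670,550.20.
DCL = total CM / (EBIT − I) = €3,653,550.20 / €1,670,550.20 = 2.1870.
EPS therefore changes by 2.1870 × (-17.3%) = -37.8%.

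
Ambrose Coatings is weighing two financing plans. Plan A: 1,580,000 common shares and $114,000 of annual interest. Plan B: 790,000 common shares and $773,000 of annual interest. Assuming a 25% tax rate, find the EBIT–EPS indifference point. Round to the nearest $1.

At indifference, (EBIT − 114,000)(1 − t)/1,580,000 = (EBIT − 773,000)(1 − t)/790,000.
The (1 − t) factor cancels: (EBIT − 114,000) × 790,000 = (EBIT − 773,000) × 1,580,000.
Solving, EBIT = (773,000·1,580,000 − 114,000·790,000) / (1,580,000 − 790,000) = 1,131,280,000,000 / 790,000 = 1,432,000.00.

$1,432,000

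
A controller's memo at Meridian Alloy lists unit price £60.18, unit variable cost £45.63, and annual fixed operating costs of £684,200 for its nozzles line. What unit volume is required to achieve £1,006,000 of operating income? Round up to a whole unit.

Each unit contributes £60.18 − £45.63 = £14.55.
Required volume = (fixed costs + target profit) ÷ CM = (£684,200 + £1,006,000) ÷ £14.55 = 116,164.95, so 116,165 nozzles.

116,165 nozzles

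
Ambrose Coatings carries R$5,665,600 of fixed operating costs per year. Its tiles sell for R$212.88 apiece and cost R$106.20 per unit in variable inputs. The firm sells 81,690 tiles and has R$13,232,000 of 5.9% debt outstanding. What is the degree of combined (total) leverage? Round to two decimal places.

Contribution at this volume is 81,690 × R$106.68 = R$8,714,689.20.
Subtracting fixed costs: EBIT = R$8,714,689.20 − R$5,665,600 = R$3,049,089.20. Interest = R$780,688.00.
DOL = R$8,714,689.20 ÷ R$3,049,089.20 = 2.8581; DFL = R$3,049,089.20 ÷ R$2,268,401.20 = 1.3442.
DCL = DOL × DFL = 2.8581 × 1.3442 = 3.8419.

3.84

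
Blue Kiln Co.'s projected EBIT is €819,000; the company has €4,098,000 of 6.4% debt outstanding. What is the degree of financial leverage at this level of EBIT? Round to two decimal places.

Annual interest charges come to €262,272.00.
DFL = EBIT ÷ (EBIT − I) = €819,000 ÷ (€819,000 − €262,272.00) = €819,000 ÷ €556,728.00 = 1.4711.

1.47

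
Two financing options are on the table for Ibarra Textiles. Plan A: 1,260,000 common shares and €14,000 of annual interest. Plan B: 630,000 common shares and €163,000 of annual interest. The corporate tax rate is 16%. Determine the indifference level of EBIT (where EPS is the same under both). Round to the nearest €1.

Set EPS_A = EPS_B: (EBIT − €14,000)(1 − 0.16) ÷ 1,260,000 = (EBIT − €163,000)(1 − 0.16) ÷ 630,000.
Cancelling (1 − t) and cross-multiplying: 630,000·(EBIT − 14,000) = 1,260,000·(EBIT − 163,000).
Solving, EBIT = (163,000·1,260,000 − 14,000·630,000) / (1,260,000 − 630,000) = 196,560,000,000 / 630,000 = 312,000.00.

€312,000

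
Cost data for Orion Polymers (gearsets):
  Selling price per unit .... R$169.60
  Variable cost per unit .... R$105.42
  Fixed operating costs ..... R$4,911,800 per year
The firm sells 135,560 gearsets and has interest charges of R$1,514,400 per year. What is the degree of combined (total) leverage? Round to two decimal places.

Contribution at this volume is 135,560 × R$64.18 = R$8,700,240.80.
Operating income = contribution − fixed costs = R$8,700,240.80 − R$4,911,800 = R$3,788,440.80. Interest = R$1,514,400.00.
DOL = R$8,700,240.80 ÷ R$3,788,440.80 = 2.2965; DFL = R$3,788,440.80 ÷ R$2,274,040.80 = 1.6660.
Combined leverage = 2.2965 × 1.6660 = 3.8260.

3.83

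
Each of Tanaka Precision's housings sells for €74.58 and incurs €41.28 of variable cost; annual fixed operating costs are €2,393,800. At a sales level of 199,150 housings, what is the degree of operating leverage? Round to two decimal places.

1.56

At 199,150 units, contribution = 199,150 × €33.30 = €6,631,695.00.
Operating income = contribution − fixed costs = €6,631,695.00 − €2,393,800 = €4,237,895.00.
So DOL = total CM / EBIT = €6,631,695.00 / €4,237,895.00 = 1.5649.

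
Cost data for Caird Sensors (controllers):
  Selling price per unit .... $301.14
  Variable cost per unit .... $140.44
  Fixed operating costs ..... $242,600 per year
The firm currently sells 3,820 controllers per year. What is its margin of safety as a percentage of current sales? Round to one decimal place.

Each unit contributes $301.14 − $140.44 = $160.70. Break-even units = $242,600 ÷ $160.70 = 1,509.65; break-even revenue = 1,509.65 × $301.14 = $454,614.59.
Current sales = 3,820 × $301.14 = $1,150,354.80.
Margin of safety = ($1,150,354.80 − $454,614.59) ÷ $1,150,354.80 = 60.5%.

60.5%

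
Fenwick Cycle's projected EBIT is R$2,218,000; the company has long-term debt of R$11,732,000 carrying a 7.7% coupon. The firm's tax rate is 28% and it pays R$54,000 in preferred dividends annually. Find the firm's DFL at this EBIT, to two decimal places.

1.79

Interest = R$903,364.00.
Pre-tax preferred-dividend burden = R$54,000 ÷ (1 − 0.28) = R$75,000.00.
DFL = EBIT ÷ [EBIT − I − D_p/(1−t)] = R$2,218,000 ÷ [R$2,218,000 − R$903,364.00 − R$75,000.00] = R$2,218,000 ÷ R$1,239,636.00 = 1.7892.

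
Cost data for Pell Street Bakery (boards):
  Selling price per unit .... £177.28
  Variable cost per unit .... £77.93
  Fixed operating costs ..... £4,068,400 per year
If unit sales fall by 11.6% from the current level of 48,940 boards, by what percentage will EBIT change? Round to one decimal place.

-71.1%

At 48,940 units, contribution = 48,940 × £99.35 = £4,862,189.00.
Operating income = contribution − fixed costs = £4,862,189.00 − £4,068,400 = £793,789.00.
Degree of operating leverage = £4,862,189.00 / £793,789.00 = 6.1253.
Operating income changes by 6.1253 × -11.6% = -71.1%.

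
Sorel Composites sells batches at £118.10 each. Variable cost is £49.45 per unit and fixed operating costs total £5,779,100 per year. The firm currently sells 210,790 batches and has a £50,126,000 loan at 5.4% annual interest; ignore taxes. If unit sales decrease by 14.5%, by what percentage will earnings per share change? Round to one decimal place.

-35.1%

Contribution at this volume is 210,790 × £68.65 = £14,470,733.50.
EBIT = £14,470,733.50 − £5,779,100 = £8,691,633.50.
After interest of £2,706,804.00, pre-tax earnings = £5,984,829.50.
Degree of combined leverage = contribution ÷ (EBIT − I) = £14,470,733.50 ÷ £5,984,829.50 = 2.4179.
%ΔEPS = DCL × %ΔSales = 2.4179 × -14.5% = -35.1%.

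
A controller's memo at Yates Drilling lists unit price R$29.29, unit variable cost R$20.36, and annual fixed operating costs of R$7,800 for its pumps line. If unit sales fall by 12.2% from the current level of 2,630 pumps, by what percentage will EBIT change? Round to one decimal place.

-18.3%

Total contribution margin = 2,630 × R$8.93 = R$23,485.90.
EBIT = R$23,485.90 − R$7,800 = R$15,685.90.
Degree of operating leverage = R$23,485.90 / R$15,685.90 = 1.4973.
Operating income changes by 1.4973 × -12.2% = -18.3%.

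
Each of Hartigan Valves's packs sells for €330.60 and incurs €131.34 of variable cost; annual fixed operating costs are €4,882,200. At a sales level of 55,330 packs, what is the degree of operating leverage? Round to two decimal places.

1.79

Total contribution margin = 55,330 × €199.26 = €11,025,055.80.
Operating income = contribution − fixed costs = €11,025,055.80 − €4,882,200 = €6,142,855.80.
DOL = contribution ÷ EBIT = €11,025,055.80 ÷ €6,142,855.80 = 1.7948.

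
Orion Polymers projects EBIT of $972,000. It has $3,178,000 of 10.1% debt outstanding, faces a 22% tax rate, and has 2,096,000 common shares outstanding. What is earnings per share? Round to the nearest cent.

Interest = $320,978.00, so EBT = $972,000 − $320,978.00 = $651,022.00.
After tax at 22%: net income = $651,022.00 × 0.78 = $507,797.16.
EPS = $507,797.16 ÷ 2,096,000 = $0.24.

$0.24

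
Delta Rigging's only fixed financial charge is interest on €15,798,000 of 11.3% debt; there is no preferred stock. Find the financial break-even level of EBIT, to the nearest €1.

€1,785,174

Annual interest = 11.3% × €15,798,000 = €1,785,174.00.
Without preferred stock the financial break-even is simply EBIT = interest = €1,785,174.00.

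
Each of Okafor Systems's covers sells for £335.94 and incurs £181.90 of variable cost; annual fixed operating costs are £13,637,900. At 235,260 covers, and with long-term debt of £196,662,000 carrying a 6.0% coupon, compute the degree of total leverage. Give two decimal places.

3.35

Total contribution margin = 235,260 × £154.04 = £36,239,450.40.
EBIT = £36,239,450.40 − £13,637,900 = £22,601,550.40. Interest = £11,799,720.00, so EBIT − I = £10,801,830.40.
Degree of total leverage = total CM / (EBIT − interest) = £36,239,450.40 / £10,801,830.40 = 3.3549.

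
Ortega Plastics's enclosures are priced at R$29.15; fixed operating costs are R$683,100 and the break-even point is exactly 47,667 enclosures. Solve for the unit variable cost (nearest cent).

At break-even, FC = Q × (P − VC), so P − VC = R$683,100 ÷ 47,667 = R$14.3307.
Hence VC = price − CM = R$29.15 − R$14.3307 = R$14.82.

R$14.82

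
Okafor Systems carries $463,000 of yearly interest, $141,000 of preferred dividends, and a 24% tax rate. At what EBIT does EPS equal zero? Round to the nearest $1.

Preferred dividends are paid after tax, so their pre-tax equivalent is $141,000 ÷ (1 − 0.24) = $185,526.32.
Financial break-even EBIT = interest + D_p ÷ (1 − t) = $463,000 + $185,526.32 = $648,526.32.

$648,526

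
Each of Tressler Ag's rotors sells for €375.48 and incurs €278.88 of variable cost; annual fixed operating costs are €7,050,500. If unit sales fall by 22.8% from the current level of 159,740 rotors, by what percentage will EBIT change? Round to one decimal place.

At 159,740 units, contribution = 159,740 × €96.60 = €15,430,884.00.
Subtracting fixed costs: EBIT = €15,430,884.00 − €7,050,500 = €8,380,384.00.
Degree of operating leverage = €15,430,884.00 / €8,380,384.00 = 1.8413.
%ΔEBIT = DOL × %ΔSales = 1.8413 × -22.8% = -42.0%.

-42.0%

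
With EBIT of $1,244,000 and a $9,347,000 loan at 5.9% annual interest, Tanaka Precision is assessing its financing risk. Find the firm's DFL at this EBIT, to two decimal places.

Annual interest charges come to $551,473.00.
DFL = EBIT ÷ (EBIT − I) = $1,244,000 ÷ ($1,244,000 − $551,473.00) = $1,244,000 ÷ $692,527.00 = 1.7963.

1.80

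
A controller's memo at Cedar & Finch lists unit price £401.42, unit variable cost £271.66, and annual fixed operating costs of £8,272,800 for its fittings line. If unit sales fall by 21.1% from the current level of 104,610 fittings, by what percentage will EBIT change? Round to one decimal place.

Total contribution margin = 104,610 × £129.76 = £13,574,193.60.
EBIT = £13,574,193.60 − £8,272,800 = £5,301,393.60.
DOL = contribution ÷ EBIT = £13,574,193.60 ÷ £5,301,393.60 = 2.5605.
Operating income changes by 2.5605 × -21.1% = -54.0%.

-54.0%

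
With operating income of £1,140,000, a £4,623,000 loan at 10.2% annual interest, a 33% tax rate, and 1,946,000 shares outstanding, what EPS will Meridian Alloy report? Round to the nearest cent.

Interest = £471,546.00, so EBT = £1,140,000 − £471,546.00 = £668,454.00.
After tax at 33%: net income = £668,454.00 × 0.67 = £447,864.18.
Per share: £447,864.18 / 1,946,000 shares = £0.23.

£0.23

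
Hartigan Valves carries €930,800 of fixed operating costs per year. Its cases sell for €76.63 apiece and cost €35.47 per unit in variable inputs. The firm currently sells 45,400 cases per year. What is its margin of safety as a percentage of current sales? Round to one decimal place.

50.2%

Unit CM = price − variable cost = €76.63 − €35.47 = €41.16. Break-even units = €930,800 ÷ €41.16 = 22,614.19; break-even revenue = 22,614.19 × €76.63 = €1,732,925.27.
Current sales = 45,400 × €76.63 = €3,479,002.00.
Margin of safety = (€3,479,002.00 − €1,732,925.27) ÷ €3,479,002.00 = 50.2%.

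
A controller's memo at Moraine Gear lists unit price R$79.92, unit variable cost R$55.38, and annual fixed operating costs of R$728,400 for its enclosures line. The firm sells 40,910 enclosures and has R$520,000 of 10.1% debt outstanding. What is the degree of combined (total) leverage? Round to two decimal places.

At 40,910 units, contribution = 40,910 × R$24.54 = R$1,003,931.40.
Operating income = contribution − fixed costs = R$1,003,931.40 − R$728,400 = R$275,531.40. Interest = R$52,520.00, so EBIT − I = R$223,011.40.
DCL = contribution ÷ (EBIT − I) = R$1,003,931.40 ÷ R$223,011.40 = 4.5017.

4.50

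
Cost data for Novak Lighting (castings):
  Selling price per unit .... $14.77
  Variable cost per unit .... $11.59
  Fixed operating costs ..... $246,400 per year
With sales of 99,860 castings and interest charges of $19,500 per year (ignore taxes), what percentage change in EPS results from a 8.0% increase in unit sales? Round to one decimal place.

+49.2%

Total contribution margin = 99,860 × $3.18 = $317,554.80.
EBIT = $317,554.80 − $246,400 = $71,154.80.
After interest of $19,500.00, pre-tax earnings = $51,654.80.
Degree of combined leverage = contribution ÷ (EBIT − I) = $317,554.80 ÷ $51,654.80 = 6.1476.
%ΔEPS = DCL × %ΔSales = 6.1476 × +8.0% = +49.2%.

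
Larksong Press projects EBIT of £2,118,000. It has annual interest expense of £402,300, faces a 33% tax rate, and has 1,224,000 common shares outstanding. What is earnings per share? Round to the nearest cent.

£0.94

Pre-tax income = £2,118,000 − £402,300.00 = £1,715,700.00.
After tax at 33%: net income = £1,715,700.00 × 0.67 = £1,149,519.00.
Per share: £1,149,519.00 / 1,224,000 shares = £0.94.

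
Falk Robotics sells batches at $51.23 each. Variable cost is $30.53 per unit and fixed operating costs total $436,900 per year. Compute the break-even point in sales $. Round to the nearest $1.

Contribution margin per unit = $51.23 − $30.53 = $20.70, a CM ratio of $20.70 ÷ $51.23 = 0.4041.
Break-even sales = FC ÷ CM ratio = $436,900 × $51.23 / $20.70 = $1,081,275.

$1,081,275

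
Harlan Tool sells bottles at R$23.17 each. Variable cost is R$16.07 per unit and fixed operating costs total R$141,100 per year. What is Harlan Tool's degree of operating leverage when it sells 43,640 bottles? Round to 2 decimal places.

Contribution at this volume is 43,640 × R$7.10 = R$309,844.00.
Operating income = contribution − fixed costs = R$309,844.00 − R$141,100 = R$168,744.00.
DOL = contribution ÷ EBIT = R$309,844.00 ÷ R$168,744.00 = 1.8362.

1.84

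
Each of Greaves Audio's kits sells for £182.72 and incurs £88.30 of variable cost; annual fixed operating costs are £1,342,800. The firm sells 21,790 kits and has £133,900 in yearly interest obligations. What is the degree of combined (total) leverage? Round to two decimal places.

3.54

Contribution at this volume is 21,790 × £94.42 = £2,057,411.80.
Subtracting fixed costs: EBIT = £2,057,411.80 − £1,342,800 = £714,611.80. Interest = £133,900.00, so EBIT − I = £580,711.80.
Degree of total leverage = total CM / (EBIT − interest) = £2,057,411.80 / £580,711.80 = 3.5429.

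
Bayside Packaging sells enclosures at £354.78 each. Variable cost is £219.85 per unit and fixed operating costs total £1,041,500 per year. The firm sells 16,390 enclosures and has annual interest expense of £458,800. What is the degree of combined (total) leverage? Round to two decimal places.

At 16,390 units, contribution = 16,390 × £134.93 = £2,211,502.70.
EBIT = £2,211,502.70 − £1,041,500 = £1,170,002.70. Interest = £458,800.00, so EBIT − I = £711,202.70.
Degree of total leverage = total CM / (EBIT − interest) = £2,211,502.70 / £711,202.70 = 3.1095.

3.11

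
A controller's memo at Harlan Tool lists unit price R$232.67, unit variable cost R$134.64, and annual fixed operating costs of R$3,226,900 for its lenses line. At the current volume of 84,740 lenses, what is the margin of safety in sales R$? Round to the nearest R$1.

R$12,057,547

Each unit contributes R$232.67 − R$134.64 = R$98.03. Break-even units = R$3,226,900 ÷ R$98.03 = 32,917.47; break-even revenue = 32,917.47 × R$232.67 = R$7,658,908.73.
Current sales = 84,740 × R$232.67 = R$19,716,455.80.
Margin of safety = R$19,716,455.80 − R$7,658,908.73 = R$12,057,547.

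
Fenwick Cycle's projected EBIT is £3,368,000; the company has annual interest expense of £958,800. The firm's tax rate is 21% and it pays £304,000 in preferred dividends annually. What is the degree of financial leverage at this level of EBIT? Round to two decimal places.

Interest = £958,800.00.
Preferred dividends grossed up pre-tax: £304,000 / (1 − 0.21) = £384,810.13.
DFL = EBIT ÷ [EBIT − I − D_p/(1−t)] = £3,368,000 ÷ [£3,368,000 − £958,800.00 − £384,810.13] = £3,368,000 ÷ £2,024,389.87 = 1.6637.

1.66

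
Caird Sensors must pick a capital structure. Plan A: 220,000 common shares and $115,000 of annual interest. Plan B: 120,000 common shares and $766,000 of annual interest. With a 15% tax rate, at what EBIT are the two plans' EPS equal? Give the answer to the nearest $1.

Set EPS_A = EPS_B: (EBIT − $115,000)(1 − 0.15) ÷ 220,000 = (EBIT − $766,000)(1 − 0.15) ÷ 120,000.
The (1 − t) factor cancels: (EBIT − 115,000) × 120,000 = (EBIT − 766,000) × 220,000.
EBIT × (220,000 − 120,000) = 766,000 × 220,000 − 115,000 × 120,000 = 154,720,000,000, so EBIT = 154,720,000,000 ÷ 100,000 = 1,547,200.00.

$1,547,200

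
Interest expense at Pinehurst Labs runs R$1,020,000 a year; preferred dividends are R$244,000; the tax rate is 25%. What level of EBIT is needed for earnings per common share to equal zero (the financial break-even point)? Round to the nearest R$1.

R$1,345,333

Preferred dividends are paid after tax, so their pre-tax equivalent is R$244,000 ÷ (1 − 0.25) = R$325,333.33.
EPS = 0 when EBIT covers interest plus the pre-tax preferred burden: R$1,020,000 + R$325,333.33 = R$1,345,333.33.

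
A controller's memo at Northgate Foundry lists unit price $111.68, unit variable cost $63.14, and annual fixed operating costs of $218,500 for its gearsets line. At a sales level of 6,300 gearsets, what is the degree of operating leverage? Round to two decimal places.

Contribution at this volume is 6,300 × $48.54 = $305,802.00.
Operating income = contribution − fixed costs = $305,802.00 − $218,500 = $87,302.00.
Degree of operating leverage = $305,802.00 / $87,302.00 = 3.5028.

3.50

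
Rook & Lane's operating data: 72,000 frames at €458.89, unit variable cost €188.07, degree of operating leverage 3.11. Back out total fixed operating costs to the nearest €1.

€13,229,252

Total contribution margin = 72,000 × €270.82 = €19,499,040.00.
DOL = contribution / EBIT, so EBIT = €19,499,040.00 / 3.11 = €6,269,787.78.
And FC = contribution − EBIT = €19,499,040.00 − €6,269,787.78 = €13,229,252.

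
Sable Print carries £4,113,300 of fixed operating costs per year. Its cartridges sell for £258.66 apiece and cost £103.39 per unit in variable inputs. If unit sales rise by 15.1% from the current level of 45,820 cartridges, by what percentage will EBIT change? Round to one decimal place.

At 45,820 units, contribution = 45,820 × £155.27 = £7,114,471.40.
EBIT = £7,114,471.40 − £4,113,300 = £3,001,171.40.
DOL = contribution ÷ EBIT = £7,114,471.40 ÷ £3,001,171.40 = 2.3706.
So EBIT moves 2.3706 × (+15.1%) = +35.8%.

+35.8%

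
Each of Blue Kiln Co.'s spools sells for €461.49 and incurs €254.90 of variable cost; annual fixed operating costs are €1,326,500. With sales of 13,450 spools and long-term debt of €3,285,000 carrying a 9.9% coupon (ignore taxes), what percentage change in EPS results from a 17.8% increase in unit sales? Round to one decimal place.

+43.9%

Total contribution margin = 13,450 × €206.59 = €2,778,635.50.
Subtracting fixed costs: EBIT = €2,778,635.50 − €1,326,500 = €1,452,135.50.
Interest = €325,215.00, so EBIT − I = €1,126,920.50.
Degree of combined leverage = contribution ÷ (EBIT − I) = €2,778,635.50 ÷ €1,126,920.50 = 2.4657.
%ΔEPS = DCL × %ΔSales = 2.4657 × +17.8% = +43.9%.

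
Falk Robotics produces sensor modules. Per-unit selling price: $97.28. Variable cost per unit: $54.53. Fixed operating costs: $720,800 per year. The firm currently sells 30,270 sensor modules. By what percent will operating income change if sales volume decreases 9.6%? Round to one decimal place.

Contribution at this volume is 30,270 × $42.75 = $1,294,042.50.
Operating income = contribution − fixed costs = $1,294,042.50 − $720,800 = $573,242.50.
Degree of operating leverage = $1,294,042.50 / $573,242.50 = 2.2574.
Operating income changes by 2.2574 × -9.6% = -21.7%.

-21.7%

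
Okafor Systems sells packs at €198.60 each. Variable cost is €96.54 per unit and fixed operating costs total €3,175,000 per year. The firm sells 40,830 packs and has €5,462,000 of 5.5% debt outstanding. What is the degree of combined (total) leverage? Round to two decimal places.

At 40,830 units, contribution = 40,830 × €102.06 = €4,167,109.80.
EBIT = €4,167,109.80 − €3,175,000 = €992,109.80. Interest = €300,410.00, so EBIT − I = €691,699.80.
DCL = contribution ÷ (EBIT − I) = €4,167,109.80 ÷ €691,699.80 = 6.0244.

6.02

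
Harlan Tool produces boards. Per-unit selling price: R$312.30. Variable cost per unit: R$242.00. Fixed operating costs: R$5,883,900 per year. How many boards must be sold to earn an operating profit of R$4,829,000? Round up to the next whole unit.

Contribution margin per unit = R$312.30 − R$242.00 = R$70.30.
Units = (FC + target) / CM = (R$5,883,900 + R$4,829,000) / R$70.30 = 152,388.34, so 152,389 boards.

152,389 boards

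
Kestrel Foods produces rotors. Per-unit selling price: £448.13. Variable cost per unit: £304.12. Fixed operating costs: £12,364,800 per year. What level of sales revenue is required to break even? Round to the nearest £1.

CM per unit = £448.13 − £304.12 = £144.01; CM ratio = £144.01 / £448.13 = 0.3214.
Break-even revenue = fixed costs × price ÷ CM = £12,364,800 × £448.13 ÷ £144.01 = £38,476,757.

£38,476,757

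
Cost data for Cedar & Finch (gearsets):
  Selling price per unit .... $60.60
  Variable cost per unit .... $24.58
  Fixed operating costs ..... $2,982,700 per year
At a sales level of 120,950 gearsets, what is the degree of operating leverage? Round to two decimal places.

At 120,950 units, contribution = 120,950 × $36.02 = $4,356,619.00.
EBIT = $4,356,619.00 − $2,982,700 = $1,373,919.00.
Degree of operating leverage = $4,356,619.00 / $1,373,919.00 = 3.1709.

3.17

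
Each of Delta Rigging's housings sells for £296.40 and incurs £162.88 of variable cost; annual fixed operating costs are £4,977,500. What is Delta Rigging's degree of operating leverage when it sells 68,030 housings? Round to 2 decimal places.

2.21

Total contribution margin = 68,030 × £133.52 = £9,083,365.60.
Operating income = contribution − fixed costs = £9,083,365.60 − £4,977,500 = £4,105,865.60.
DOL = contribution ÷ EBIT = £9,083,365.60 ÷ £4,105,865.60 = 2.2123.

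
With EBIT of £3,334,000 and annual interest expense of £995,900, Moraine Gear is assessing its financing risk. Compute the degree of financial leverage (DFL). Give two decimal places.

1.43

Interest = £995,900.00.
Degree of financial leverage = EBIT / (EBIT − interest) = £3,334,000 / £2,338,100.00 = 1.4259.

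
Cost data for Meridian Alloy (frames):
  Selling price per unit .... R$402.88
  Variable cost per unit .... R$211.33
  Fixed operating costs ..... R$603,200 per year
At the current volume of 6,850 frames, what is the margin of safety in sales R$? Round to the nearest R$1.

R$1,491,040

Contribution margin per unit = R$402.88 − R$211.33 = R$191.55. Break-even units = R$603,200 ÷ R$191.55 = 3,149.05; break-even revenue = 3,149.05 × R$402.88 = R$1,268,688.15.
Actual sales revenue = 6,850 × R$402.88 = R$2,759,728.00.
Margin of safety = R$2,759,728.00 − R$1,268,688.15 = R$1,491,040.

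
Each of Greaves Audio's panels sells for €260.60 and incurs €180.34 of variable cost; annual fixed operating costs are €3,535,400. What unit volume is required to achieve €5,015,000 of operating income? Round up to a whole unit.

106,534 panels

Unit CM = price − variable cost = €260.60 − €180.34 = €80.26.
Required volume = (fixed costs + target profit) ÷ CM = (€3,535,400 + €5,015,000) ÷ €80.26 = 106,533.77, so 106,534 panels.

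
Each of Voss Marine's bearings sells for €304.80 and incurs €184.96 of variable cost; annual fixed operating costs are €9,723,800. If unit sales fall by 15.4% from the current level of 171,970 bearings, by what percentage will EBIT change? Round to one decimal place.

-29.2%

Contribution at this volume is 171,970 × €119.84 = €20,608,884.80.
Subtracting fixed costs: EBIT = €20,608,884.80 − €9,723,800 = €10,885,084.80.
So DOL = total CM / EBIT = €20,608,884.80 / €10,885,084.80 = 1.8933.
Operating income changes by 1.8933 × -15.4% = -29.2%.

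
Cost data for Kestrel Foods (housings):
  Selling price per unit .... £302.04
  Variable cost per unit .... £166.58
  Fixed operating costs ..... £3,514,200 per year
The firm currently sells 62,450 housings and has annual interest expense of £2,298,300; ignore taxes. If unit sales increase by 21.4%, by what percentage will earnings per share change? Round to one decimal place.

Contribution at this volume is 62,450 × £135.46 = £8,459,477.00.
EBIT = £8,459,477.00 − £3,514,200 = £4,945,277.00.
After interest of £2,298,300.00, pre-tax earnings = £2,646,977.00.
Degree of combined leverage = contribution ÷ (EBIT − I) = £8,459,477.00 ÷ £2,646,977.00 = 3.1959.
%ΔEPS = DCL × %ΔSales = 3.1959 × +21.4% = +68.4%.

+68.4%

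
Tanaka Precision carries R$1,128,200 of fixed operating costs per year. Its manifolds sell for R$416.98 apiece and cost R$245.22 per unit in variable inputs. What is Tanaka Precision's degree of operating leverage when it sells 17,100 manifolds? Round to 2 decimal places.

1.62

Total contribution margin = 17,100 × R$171.76 = R$2,937,096.00.
EBIT = R$2,937,096.00 − R$1,128,200 = R$1,808,896.00.
Degree of operating leverage = R$2,937,096.00 / R$1,808,896.00 = 1.6237.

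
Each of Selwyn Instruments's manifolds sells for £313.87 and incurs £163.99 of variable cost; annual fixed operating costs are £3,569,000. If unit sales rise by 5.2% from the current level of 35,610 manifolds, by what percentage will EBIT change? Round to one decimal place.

+15.7%

At 35,610 units, contribution = 35,610 × £149.88 = £5,337,226.80.
Subtracting fixed costs: EBIT = £5,337,226.80 − £3,569,000 = £1,768,226.80.
So DOL = total CM / EBIT = £5,337,226.80 / £1,768,226.80 = 3.0184.
%ΔEBIT = DOL × %ΔSales = 3.0184 × +5.2% = +15.7%.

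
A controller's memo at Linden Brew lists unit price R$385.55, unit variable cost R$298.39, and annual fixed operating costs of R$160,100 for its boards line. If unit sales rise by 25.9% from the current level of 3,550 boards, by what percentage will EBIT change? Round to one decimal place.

+53.7%

Contribution at this volume is 3,550 × R$87.16 = R$309,418.00.
EBIT = R$309,418.00 − R$160,100 = R$149,318.00.
DOL = contribution ÷ EBIT = R$309,418.00 ÷ R$149,318.00 = 2.0722.
Operating income changes by 2.0722 × +25.9% = +53.7%.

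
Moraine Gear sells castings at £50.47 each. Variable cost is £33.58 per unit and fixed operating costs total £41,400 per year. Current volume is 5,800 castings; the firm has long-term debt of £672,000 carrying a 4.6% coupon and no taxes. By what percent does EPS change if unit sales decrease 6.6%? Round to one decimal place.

Contribution at this volume is 5,800 × £16.89 = £97,962.00.
Operating income = contribution − fixed costs = £97,962.00 − £41,400 = £56,562.00.
Interest = £30,912.00, so EBIT − I = £25,650.00.
Degree of combined leverage = contribution ÷ (EBIT − I) = £97,962.00 ÷ £25,650.00 = 3.8192.
%ΔEPS = DCL × %ΔSales = 3.8192 × -6.6% = -25.2%.

-25.2%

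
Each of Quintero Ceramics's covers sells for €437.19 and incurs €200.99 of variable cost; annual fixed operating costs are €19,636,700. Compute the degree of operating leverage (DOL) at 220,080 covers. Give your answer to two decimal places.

Contribution at this volume is 220,080 × €236.20 = €51,982,896.00.
EBIT = €51,982,896.00 − €19,636,700 = €32,346,196.00.
So DOL = total CM / EBIT = €51,982,896.00 / €32,346,196.00 = 1.6071.

1.61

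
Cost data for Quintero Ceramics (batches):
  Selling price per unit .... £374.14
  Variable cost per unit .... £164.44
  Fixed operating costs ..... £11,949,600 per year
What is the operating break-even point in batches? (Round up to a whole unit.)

56,985 batches

Each unit contributes £374.14 − £164.44 = £209.70.
Break-even Q = £11,949,600 / £209.70 = 56,984.26 → 56,985 batches.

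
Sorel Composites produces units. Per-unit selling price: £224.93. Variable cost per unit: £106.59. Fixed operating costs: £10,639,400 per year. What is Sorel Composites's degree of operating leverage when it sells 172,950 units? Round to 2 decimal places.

Contribution at this volume is 172,950 × £118.34 = £20,466,903.00.
Operating income = contribution − fixed costs = £20,466,903.00 − £10,639,400 = £9,827,503.00.
Degree of operating leverage = £20,466,903.00 / £9,827,503.00 = 2.0826.

2.08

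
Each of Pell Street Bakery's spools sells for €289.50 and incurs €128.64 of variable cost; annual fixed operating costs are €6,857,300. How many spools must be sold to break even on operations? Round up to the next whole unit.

42,629 spools

Unit CM = price − variable cost = €289.50 − €128.64 = €160.86.
Units to break even: €6,857,300 ÷ €160.86 = 42,628.99, rounded up to 42,629.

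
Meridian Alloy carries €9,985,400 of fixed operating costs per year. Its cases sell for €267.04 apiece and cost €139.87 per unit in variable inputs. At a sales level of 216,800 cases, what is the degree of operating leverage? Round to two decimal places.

1.57

At 216,800 units, contribution = 216,800 × €127.17 = €27,570,456.00.
Subtracting fixed costs: EBIT = €27,570,456.00 − €9,985,400 = €17,585,056.00.
Degree of operating leverage = €27,570,456.00 / €17,585,056.00 = 1.5678.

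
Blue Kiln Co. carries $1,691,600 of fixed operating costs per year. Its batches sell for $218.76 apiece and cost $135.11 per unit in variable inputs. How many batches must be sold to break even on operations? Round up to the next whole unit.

20,223 batches

Unit CM = price − variable cost = $218.76 − $135.11 = $83.65.
Units to break even: $1,691,600 ÷ $83.65 = 20,222.36, rounded up to 20,223.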